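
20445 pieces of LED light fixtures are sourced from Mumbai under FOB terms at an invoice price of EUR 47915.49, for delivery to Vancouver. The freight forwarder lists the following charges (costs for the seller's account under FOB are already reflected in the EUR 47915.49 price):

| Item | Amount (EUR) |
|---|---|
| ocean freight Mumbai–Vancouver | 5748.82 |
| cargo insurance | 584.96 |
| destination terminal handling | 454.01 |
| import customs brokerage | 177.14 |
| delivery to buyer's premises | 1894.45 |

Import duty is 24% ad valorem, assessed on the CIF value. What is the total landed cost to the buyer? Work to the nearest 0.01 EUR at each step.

Total landed cost: EUR 69794.69

FOB: the seller bears costs until goods are on board at the origin port; the buyer bears freight, insurance and all costs thereafter.
CIF value = FOB price + freight + insurance = 47915.49 + 5748.82 + 584.96 = 54249.27
Import duty = 54249.27 × 24% = 13019.82
Buyer bears: freight 5748.82 + insurance 584.96 + destination terminal 454.01 + brokerage 177.14 + delivery 1894.45 + duty 13019.82 = 21879.20
Landed cost = invoice 47915.49 + 21879.20 = 69794.69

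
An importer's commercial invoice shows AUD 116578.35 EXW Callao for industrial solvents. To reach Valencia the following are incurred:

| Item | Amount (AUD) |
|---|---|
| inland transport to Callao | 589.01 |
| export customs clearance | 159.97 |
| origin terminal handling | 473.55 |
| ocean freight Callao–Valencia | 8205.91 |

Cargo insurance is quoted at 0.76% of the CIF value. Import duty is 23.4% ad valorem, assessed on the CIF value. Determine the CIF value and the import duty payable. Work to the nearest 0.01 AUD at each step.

CIF value: AUD 126971.78; import duty: AUD 29711.40

Let C be the CIF value. C = EXW price + pre-shipment costs + freight + 0.76% × C
C − 0.76% × C = 116578.35 + 589.01 + 159.97 + 473.55 + 8205.91
0.9924 × C = 126006.79
C = 126006.79 / 0.9924 = 126971.78
Insurance premium = 0.76% × 126971.78 = 964.99
Import duty = 126971.78 × 23.4% = 29711.40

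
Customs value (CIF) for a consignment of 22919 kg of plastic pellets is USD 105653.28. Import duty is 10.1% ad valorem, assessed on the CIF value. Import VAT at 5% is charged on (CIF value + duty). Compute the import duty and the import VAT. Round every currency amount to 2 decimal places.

Import duty = 105653.28 × 10.1% = 10670.98
VAT base = CIF + duty = 105653.28 + 10670.98 = 116324.26
Import VAT = 116324.26 × 5% = 5816.21

Import duty: USD 10670.98; import VAT: USD 5816.21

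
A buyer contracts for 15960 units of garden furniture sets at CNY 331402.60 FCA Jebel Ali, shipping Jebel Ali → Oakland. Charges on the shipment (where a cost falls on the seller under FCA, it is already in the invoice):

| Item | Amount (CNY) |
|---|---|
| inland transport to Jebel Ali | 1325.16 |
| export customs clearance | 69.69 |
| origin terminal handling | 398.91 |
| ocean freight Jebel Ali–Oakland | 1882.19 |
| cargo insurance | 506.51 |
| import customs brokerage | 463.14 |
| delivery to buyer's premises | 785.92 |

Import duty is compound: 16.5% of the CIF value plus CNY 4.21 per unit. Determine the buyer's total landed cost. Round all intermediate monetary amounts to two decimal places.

Total landed cost: CNY 457772.25

FCA: the seller delivers export-cleared goods to the carrier; the buyer bears costs from that point.
Already in the invoice (seller's account under FCA): inland to port, export clearance — exclude.
CIF value = FCA price + origin terminal + freight + insurance = 331402.60 + 398.91 + 1882.19 + 506.51 = 334190.21
Ad valorem component: 334190.21 × 16.5% = 55141.38
Specific component: 15960 × 4.21 = 67191.60
Import duty = 55141.38 + 67191.60 = 122332.98
Buyer bears: origin terminal 398.91 + freight 1882.19 + insurance 506.51 + brokerage 463.14 + delivery 785.92 + duty 122332.98 = 126369.65
Landed cost = invoice 331402.60 + 126369.65 = 457772.25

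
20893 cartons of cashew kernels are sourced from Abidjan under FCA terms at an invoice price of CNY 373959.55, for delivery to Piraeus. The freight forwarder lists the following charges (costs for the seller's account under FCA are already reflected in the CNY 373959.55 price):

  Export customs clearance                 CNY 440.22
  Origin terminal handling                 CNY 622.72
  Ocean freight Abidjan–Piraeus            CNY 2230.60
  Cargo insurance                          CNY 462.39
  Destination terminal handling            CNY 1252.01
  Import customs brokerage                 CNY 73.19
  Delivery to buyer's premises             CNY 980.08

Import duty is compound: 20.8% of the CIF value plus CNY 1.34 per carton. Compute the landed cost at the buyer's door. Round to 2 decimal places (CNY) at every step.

FCA: the seller delivers export-cleared goods to the carrier; the buyer bears costs from that point.
Already in the invoice (seller's account under FCA): export clearance — exclude.
CIF value = FCA price + origin terminal + freight + insurance = 373959.55 + 622.72 + 2230.60 + 462.39 = 377275.26
Ad valorem component: 377275.26 × 20.8% = 78473.25
Specific component: 20893 × 1.34 = 27996.62
Import duty = 78473.25 + 27996.62 = 106469.87
Buyer bears: origin terminal 622.72 + freight 2230.60 + insurance 462.39 + destination terminal 1252.01 + brokerage 73.19 + delivery 980.08 + duty 106469.87 = 112090.86
Landed cost = invoice 373959.55 + 112090.86 = 486050.41

Total landed cost: CNY 486050.41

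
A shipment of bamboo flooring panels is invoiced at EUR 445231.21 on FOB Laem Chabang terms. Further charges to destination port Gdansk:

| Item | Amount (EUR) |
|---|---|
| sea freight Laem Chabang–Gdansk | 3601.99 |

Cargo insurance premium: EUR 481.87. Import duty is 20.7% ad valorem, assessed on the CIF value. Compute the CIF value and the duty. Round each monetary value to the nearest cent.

CIF value: EUR 449315.07; import duty: EUR 93008.22

CIF = FOB price + freight + insurance
CIF = 445231.21 + 3601.99 + 481.87 = 449315.07
Import duty = 449315.07 × 20.7% = 93008.22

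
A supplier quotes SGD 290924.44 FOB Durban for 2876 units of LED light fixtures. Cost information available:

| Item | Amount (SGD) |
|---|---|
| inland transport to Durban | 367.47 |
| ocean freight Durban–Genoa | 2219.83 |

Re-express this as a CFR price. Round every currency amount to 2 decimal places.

CFR price: SGD 293144.27

Not relevant to the conversion: inland to port — on the seller under both FOB and CFR; already in the FOB price and stays in the CFR price.
From FOB to CFR, the seller additionally bears: freight.
CFR price = 290924.44 + 2219.83 = 293144.27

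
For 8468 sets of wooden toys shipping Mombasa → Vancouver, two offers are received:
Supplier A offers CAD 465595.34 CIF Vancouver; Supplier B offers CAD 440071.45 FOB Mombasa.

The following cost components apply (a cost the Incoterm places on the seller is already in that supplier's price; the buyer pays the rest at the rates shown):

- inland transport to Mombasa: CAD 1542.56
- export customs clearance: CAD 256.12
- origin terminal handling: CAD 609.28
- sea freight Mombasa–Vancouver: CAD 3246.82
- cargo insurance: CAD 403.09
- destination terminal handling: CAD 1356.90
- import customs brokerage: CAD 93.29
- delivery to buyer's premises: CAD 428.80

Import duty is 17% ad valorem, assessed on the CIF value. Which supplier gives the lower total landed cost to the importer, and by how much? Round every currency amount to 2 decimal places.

Supplier A (CIF):
The CIF price already equals the CIF value: 465595.34
Import duty = 465595.34 × 17% = 79151.21
Buyer bears (A): 1356.90 + 93.29 + 428.80 = 1878.99
Landed cost (A) = invoice 465595.34 + 1878.99 + duty 79151.21 = 546625.54
Supplier B (FOB):
CIF value = FOB price + freight + insurance = 440071.45 + 3246.82 + 403.09 = 443721.36
Import duty = 443721.36 × 17% = 75432.63
Buyer bears (B): 3246.82 + 403.09 + 1356.90 + 93.29 + 428.80 = 5528.90
Landed cost (B) = invoice 440071.45 + 5528.90 + duty 75432.63 = 521032.98
Difference = |546625.54 − 521032.98| = 25592.56

Supplier B is cheaper by CAD 25592.56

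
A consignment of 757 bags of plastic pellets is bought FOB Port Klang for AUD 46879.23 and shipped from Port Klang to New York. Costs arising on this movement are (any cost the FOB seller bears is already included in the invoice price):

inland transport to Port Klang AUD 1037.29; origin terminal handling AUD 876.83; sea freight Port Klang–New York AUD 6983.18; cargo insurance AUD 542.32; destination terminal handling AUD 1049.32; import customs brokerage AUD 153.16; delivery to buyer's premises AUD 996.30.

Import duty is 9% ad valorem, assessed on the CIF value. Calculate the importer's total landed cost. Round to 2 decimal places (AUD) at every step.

FOB: the seller bears costs until goods are on board at the origin port; the buyer bears freight, insurance and all costs thereafter.
Already in the invoice (seller's account under FOB): inland to port, origin terminal — exclude.
CIF value = FOB price + freight + insurance = 46879.23 + 6983.18 + 542.32 = 54404.73
Import duty = 54404.73 × 9% = 4896.43
Buyer bears: freight 6983.18 + insurance 542.32 + destination terminal 1049.32 + brokerage 153.16 + delivery 996.30 + duty 4896.43 = 14620.71
Landed cost = invoice 46879.23 + 14620.71 = 61499.94

Total landed cost: AUD 61499.94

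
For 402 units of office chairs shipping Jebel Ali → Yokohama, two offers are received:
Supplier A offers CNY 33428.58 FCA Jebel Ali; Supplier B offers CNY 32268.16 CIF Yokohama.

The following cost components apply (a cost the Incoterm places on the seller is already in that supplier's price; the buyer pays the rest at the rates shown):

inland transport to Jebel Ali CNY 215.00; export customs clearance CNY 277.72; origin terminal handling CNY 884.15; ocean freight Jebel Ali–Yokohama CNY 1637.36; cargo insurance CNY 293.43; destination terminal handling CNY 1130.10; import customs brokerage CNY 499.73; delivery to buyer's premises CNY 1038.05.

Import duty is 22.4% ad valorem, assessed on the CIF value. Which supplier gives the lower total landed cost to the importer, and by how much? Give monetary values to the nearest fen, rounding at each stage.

Supplier A (FCA):
CIF value = FCA price + origin terminal + freight + insurance = 33428.58 + 884.15 + 1637.36 + 293.43 = 36243.52
Import duty = 36243.52 × 22.4% = 8118.55
Buyer bears (A): 884.15 + 1637.36 + 293.43 + 1130.10 + 499.73 + 1038.05 = 5482.82
Landed cost (A) = invoice 33428.58 + 5482.82 + duty 8118.55 = 47029.95
Supplier B (CIF):
The CIF price already equals the CIF value: 32268.16
Import duty = 32268.16 × 22.4% = 7228.07
Buyer bears (B): 1130.10 + 499.73 + 1038.05 = 2667.88
Landed cost (B) = invoice 32268.16 + 2667.88 + duty 7228.07 = 42164.11
Difference = |47029.95 − 42164.11| = 4865.84

Supplier B is cheaper by CNY 4865.84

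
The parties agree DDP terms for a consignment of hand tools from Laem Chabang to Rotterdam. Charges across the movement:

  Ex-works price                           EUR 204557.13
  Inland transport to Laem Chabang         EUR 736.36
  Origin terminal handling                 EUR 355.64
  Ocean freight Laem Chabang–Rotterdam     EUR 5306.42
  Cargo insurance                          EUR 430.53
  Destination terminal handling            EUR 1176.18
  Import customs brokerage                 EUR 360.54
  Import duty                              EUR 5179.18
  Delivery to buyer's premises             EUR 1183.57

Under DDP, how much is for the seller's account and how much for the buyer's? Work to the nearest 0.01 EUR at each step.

DDP: the seller bears all costs including import duty.
Seller's account: goods 204557.13 + inland to port 736.36 + origin terminal 355.64 + freight 5306.42 + insurance 430.53 + destination terminal 1176.18 + brokerage 360.54 + duty 5179.18 + delivery 1183.57 = 219285.55
Buyer's account: 0.00

Seller: EUR 219285.55; buyer: EUR 0.00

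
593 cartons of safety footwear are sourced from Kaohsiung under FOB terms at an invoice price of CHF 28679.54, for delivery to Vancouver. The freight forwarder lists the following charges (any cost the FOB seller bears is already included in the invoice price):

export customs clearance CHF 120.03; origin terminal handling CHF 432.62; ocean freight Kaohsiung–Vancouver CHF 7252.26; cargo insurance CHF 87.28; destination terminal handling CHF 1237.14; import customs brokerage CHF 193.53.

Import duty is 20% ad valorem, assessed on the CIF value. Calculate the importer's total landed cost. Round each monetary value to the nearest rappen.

FOB: the seller bears costs until goods are on board at the origin port; the buyer bears freight, insurance and all costs thereafter.
Already in the invoice (seller's account under FOB): export clearance, origin terminal — exclude.
CIF value = FOB price + freight + insurance = 28679.54 + 7252.26 + 87.28 = 36019.08
Import duty = 36019.08 × 20% = 7203.82
Buyer bears: freight 7252.26 + insurance 87.28 + destination terminal 1237.14 + brokerage 193.53 + duty 7203.82 = 15974.03
Landed cost = invoice 28679.54 + 15974.03 = 44653.57

Total landed cost: CHF 44653.57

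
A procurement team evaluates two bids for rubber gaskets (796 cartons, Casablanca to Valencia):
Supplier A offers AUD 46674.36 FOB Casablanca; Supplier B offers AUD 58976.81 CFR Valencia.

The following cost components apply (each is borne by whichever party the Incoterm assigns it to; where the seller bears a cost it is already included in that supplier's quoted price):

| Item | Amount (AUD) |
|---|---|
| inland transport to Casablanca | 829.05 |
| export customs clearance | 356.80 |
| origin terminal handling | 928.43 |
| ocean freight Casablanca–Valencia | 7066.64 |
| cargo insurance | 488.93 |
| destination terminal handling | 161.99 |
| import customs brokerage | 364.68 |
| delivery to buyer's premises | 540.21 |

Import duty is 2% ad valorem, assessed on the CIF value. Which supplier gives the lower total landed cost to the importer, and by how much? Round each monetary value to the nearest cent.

Supplier A (FOB):
CIF value = FOB price + freight + insurance = 46674.36 + 7066.64 + 488.93 = 54229.93
Import duty = 54229.93 × 2% = 1084.60
Buyer bears (A): 7066.64 + 488.93 + 161.99 + 364.68 + 540.21 = 8622.45
Landed cost (A) = invoice 46674.36 + 8622.45 + duty 1084.60 = 56381.41
Supplier B (CFR):
CIF value = CFR price + insurance = 58976.81 + 488.93 = 59465.74
Import duty = 59465.74 × 2% = 1189.31
Buyer bears (B): 488.93 + 161.99 + 364.68 + 540.21 = 1555.81
Landed cost (B) = invoice 58976.81 + 1555.81 + duty 1189.31 = 61721.93
Difference = |56381.41 − 61721.93| = 5340.52

Supplier A is cheaper by AUD 5340.52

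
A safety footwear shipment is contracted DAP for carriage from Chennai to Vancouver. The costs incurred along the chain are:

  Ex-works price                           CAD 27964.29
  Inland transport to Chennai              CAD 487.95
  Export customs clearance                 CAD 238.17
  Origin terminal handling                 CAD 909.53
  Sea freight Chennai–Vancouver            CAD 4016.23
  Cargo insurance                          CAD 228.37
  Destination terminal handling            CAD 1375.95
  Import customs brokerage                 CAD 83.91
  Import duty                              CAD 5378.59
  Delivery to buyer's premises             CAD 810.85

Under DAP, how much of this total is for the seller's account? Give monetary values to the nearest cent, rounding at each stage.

DAP: the seller bears all costs to the named destination except import duty and clearance.
Seller's account: goods 27964.29 + inland to port 487.95 + export clearance 238.17 + origin terminal 909.53 + freight 4016.23 + insurance 228.37 + destination terminal 1375.95 + delivery 810.85 = 36031.34
Buyer's account: brokerage 83.91 + duty 5378.59 = 5462.50

Seller's account: CAD 36031.34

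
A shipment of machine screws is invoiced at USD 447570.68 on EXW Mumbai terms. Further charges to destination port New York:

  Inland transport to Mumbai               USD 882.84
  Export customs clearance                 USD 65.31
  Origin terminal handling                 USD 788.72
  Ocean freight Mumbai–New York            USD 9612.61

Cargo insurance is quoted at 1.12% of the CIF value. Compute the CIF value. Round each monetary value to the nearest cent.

Let C be the CIF value. C = EXW price + pre-shipment costs + freight + 1.12% × C
C − 1.12% × C = 447570.68 + 882.84 + 65.31 + 788.72 + 9612.61
0.9888 × C = 458920.16
C = 458920.16 / 0.9888 = 464118.28
Insurance premium = 1.12% × 464118.28 = 5198.12

CIF value: USD 464118.28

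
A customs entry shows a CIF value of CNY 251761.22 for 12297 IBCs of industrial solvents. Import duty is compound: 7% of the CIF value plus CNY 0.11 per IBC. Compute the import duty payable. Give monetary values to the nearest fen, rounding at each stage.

Import duty: CNY 18975.96

Ad valorem component: 251761.22 × 7% = 17623.29
Specific component: 12297 × 0.11 = 1352.67
Import duty = 17623.29 + 1352.67 = 18975.96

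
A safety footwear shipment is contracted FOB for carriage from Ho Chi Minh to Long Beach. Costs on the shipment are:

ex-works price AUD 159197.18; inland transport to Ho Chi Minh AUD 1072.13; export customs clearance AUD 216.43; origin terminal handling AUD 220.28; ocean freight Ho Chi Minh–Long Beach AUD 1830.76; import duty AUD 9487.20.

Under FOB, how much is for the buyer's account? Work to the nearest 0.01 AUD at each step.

FOB: the seller bears costs until goods are on board at the origin port; the buyer bears freight, insurance and all costs thereafter.
Seller's account: goods 159197.18 + inland to port 1072.13 + export clearance 216.43 + origin terminal 220.28 = 160706.02
Buyer's account: freight 1830.76 + duty 9487.20 = 11317.96

Buyer's account: AUD 11317.96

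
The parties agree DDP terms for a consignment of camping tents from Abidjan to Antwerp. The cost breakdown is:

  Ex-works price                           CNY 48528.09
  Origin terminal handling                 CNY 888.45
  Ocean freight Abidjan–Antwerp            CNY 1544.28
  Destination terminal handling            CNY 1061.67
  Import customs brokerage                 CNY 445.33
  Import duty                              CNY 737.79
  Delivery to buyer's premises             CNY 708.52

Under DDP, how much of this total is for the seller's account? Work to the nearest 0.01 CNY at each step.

Seller's account: CNY 53914.13

DDP: the seller bears all costs including import duty.
Seller's account: goods 48528.09 + origin terminal 888.45 + freight 1544.28 + destination terminal 1061.67 + brokerage 445.33 + duty 737.79 + delivery 708.52 = 53914.13
Buyer's account: 0.00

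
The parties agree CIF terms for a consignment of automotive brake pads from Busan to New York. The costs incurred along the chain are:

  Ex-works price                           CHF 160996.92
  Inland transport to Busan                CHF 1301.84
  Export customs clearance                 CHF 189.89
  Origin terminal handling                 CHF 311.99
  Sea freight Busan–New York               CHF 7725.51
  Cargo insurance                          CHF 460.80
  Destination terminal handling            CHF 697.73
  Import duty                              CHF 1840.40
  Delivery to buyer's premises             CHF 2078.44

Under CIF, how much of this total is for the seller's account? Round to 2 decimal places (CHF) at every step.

Seller's account: CHF 170986.95

CIF: the seller pays costs through ocean freight and marine insurance to the destination port.
Seller's account: goods 160996.92 + inland to port 1301.84 + export clearance 189.89 + origin terminal 311.99 + freight 7725.51 + insurance 460.80 = 170986.95
Buyer's account: destination terminal 697.73 + duty 1840.40 + delivery 2078.44 = 4616.57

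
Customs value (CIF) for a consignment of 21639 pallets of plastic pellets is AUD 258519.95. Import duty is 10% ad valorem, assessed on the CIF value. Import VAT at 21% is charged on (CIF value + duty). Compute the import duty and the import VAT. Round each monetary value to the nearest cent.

Import duty: AUD 25852.00; import VAT: AUD 59718.11

Import duty = 258519.95 × 10% = 25852.00
VAT base = CIF + duty = 258519.95 + 25852.00 = 284371.95
Import VAT = 284371.95 × 21% = 59718.11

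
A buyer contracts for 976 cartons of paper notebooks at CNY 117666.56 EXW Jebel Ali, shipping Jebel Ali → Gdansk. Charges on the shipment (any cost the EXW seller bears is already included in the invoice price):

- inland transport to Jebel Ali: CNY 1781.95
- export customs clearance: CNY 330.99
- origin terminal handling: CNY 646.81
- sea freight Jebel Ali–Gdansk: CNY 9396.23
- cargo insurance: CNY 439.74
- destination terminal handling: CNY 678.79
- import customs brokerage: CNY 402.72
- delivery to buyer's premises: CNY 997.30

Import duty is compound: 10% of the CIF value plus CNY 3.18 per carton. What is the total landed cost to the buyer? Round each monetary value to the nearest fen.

EXW: the seller makes goods available at their premises; the buyer bears all onward costs.
CIF value = EXW price + inland to port + export clearance + origin terminal + freight + insurance = 117666.56 + 1781.95 + 330.99 + 646.81 + 9396.23 + 439.74 = 130262.28
Ad valorem component: 130262.28 × 10% = 13026.23
Specific component: 976 × 3.18 = 3103.68
Import duty = 13026.23 + 3103.68 = 16129.91
Buyer bears: inland to port 1781.95 + export clearance 330.99 + origin terminal 646.81 + freight 9396.23 + insurance 439.74 + destination terminal 678.79 + brokerage 402.72 + delivery 997.30 + duty 16129.91 = 30804.44
Landed cost = invoice 117666.56 + 30804.44 = 148471.00

Total landed cost: CNY 148471.00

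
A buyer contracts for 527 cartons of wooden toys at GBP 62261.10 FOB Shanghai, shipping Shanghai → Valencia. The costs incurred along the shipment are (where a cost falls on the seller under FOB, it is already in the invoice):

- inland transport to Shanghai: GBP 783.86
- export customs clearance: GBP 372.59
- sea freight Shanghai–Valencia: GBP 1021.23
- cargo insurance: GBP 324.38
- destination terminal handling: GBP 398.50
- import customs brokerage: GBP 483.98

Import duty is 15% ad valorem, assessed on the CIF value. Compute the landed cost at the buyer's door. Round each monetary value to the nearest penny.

FOB: the seller bears costs until goods are on board at the origin port; the buyer bears freight, insurance and all costs thereafter.
Already in the invoice (seller's account under FOB): inland to port, export clearance — exclude.
CIF value = FOB price + freight + insurance = 62261.10 + 1021.23 + 324.38 = 63606.71
Import duty = 63606.71 × 15% = 9541.01
Buyer bears: freight 1021.23 + insurance 324.38 + destination terminal 398.50 + brokerage 483.98 + duty 9541.01 = 11769.10
Landed cost = invoice 62261.10 + 11769.10 = 74030.20

Total landed cost: GBP 74030.20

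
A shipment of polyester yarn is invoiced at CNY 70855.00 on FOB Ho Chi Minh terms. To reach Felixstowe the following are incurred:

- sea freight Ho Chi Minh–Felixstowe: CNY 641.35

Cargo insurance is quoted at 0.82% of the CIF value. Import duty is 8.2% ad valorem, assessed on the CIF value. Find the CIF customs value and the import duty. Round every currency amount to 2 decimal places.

Let C be the CIF value. C = FOB price + freight + 0.82% × C
C − 0.82% × C = 70855.00 + 641.35
0.9918 × C = 71496.35
C = 71496.35 / 0.9918 = 72087.47
Insurance premium = 0.82% × 72087.47 = 591.12
Import duty = 72087.47 × 8.2% = 5911.17

CIF value: CNY 72087.47; import duty: CNY 5911.17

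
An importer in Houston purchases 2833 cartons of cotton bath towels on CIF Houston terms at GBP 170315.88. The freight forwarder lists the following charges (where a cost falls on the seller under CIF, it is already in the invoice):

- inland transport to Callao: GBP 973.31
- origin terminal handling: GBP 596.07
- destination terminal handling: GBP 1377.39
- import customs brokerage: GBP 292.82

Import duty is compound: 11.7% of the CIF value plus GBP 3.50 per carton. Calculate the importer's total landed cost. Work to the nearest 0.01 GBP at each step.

Total landed cost: GBP 201828.55

CIF: the seller pays costs through ocean freight and marine insurance to the destination port.
Already in the invoice (seller's account under CIF): inland to port, origin terminal — exclude.
The CIF price already equals the CIF value: 170315.88
Ad valorem component: 170315.88 × 11.7% = 19926.96
Specific component: 2833 × 3.50 = 9915.50
Import duty = 19926.96 + 9915.50 = 29842.46
Buyer bears: destination terminal 1377.39 + brokerage 292.82 + duty 29842.46 = 31512.67
Landed cost = invoice 170315.88 + 31512.67 = 201828.55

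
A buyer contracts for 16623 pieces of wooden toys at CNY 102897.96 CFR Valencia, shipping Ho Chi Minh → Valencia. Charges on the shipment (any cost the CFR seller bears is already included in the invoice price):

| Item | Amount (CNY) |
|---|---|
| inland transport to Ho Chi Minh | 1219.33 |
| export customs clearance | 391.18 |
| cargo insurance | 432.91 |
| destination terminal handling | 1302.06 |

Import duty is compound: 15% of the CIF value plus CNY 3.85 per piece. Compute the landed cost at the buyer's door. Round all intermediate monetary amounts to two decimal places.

CFR: the seller pays costs through ocean freight to the destination port, but not insurance.
Already in the invoice (seller's account under CFR): inland to port, export clearance — exclude.
CIF value = CFR price + insurance = 102897.96 + 432.91 = 103330.87
Ad valorem component: 103330.87 × 15% = 15499.63
Specific component: 16623 × 3.85 = 63998.55
Import duty = 15499.63 + 63998.55 = 79498.18
Buyer bears: insurance 432.91 + destination terminal 1302.06 + duty 79498.18 = 81233.15
Landed cost = invoice 102897.96 + 81233.15 = 184131.11

Total landed cost: CNY 184131.11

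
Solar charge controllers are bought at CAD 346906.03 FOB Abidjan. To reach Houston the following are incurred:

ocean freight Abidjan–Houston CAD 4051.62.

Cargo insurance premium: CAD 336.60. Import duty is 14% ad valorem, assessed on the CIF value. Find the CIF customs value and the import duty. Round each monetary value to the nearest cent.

CIF = FOB price + freight + insurance
CIF = 346906.03 + 4051.62 + 336.60 = 351294.25
Import duty = 351294.25 × 14% = 49181.20

CIF value: CAD 351294.25; import duty: CAD 49181.20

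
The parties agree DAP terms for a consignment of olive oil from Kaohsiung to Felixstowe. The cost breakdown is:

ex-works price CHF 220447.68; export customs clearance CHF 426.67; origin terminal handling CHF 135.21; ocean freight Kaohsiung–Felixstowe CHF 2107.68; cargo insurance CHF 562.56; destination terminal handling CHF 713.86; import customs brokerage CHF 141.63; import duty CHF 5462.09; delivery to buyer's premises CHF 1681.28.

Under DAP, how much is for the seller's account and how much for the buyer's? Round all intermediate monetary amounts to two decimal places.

Seller: CHF 226074.94; buyer: CHF 5603.72

DAP: the seller bears all costs to the named destination except import duty and clearance.
Seller's account: goods 220447.68 + export clearance 426.67 + origin terminal 135.21 + freight 2107.68 + insurance 562.56 + destination terminal 713.86 + delivery 1681.28 = 226074.94
Buyer's account: brokerage 141.63 + duty 5462.09 = 5603.72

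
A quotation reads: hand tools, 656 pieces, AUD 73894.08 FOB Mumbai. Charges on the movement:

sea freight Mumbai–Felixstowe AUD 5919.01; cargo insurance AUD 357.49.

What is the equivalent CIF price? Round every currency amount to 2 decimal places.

From FOB to CIF, the seller additionally bears: freight, insurance.
CIF price = 73894.08 + 5919.01 + 357.49 = 80170.58

CIF price: AUD 80170.58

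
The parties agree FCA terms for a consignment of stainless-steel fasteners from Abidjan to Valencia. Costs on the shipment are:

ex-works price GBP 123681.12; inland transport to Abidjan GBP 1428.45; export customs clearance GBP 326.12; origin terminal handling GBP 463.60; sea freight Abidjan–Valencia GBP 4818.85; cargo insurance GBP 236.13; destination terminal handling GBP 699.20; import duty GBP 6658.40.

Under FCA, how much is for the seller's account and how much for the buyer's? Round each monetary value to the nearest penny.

Seller: GBP 125435.69; buyer: GBP 12876.18

FCA: the seller delivers export-cleared goods to the carrier; the buyer bears costs from that point.
Seller's account: goods 123681.12 + inland to port 1428.45 + export clearance 326.12 = 125435.69
Buyer's account: origin terminal 463.60 + freight 4818.85 + insurance 236.13 + destination terminal 699.20 + duty 6658.40 = 12876.18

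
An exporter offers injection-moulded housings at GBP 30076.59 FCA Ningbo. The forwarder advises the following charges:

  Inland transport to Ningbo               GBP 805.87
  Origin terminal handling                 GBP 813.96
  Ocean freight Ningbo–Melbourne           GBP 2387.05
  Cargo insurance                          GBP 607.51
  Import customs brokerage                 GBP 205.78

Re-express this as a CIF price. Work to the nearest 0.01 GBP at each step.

CIF price: GBP 33885.11

Not relevant to the conversion: inland to port — on the seller under both FCA and CIF; already in the FCA price and stays in the CIF price. brokerage — on the buyer under both terms; not part of either seller's price.
From FCA to CIF, the seller additionally bears: origin terminal, freight, insurance.
CIF price = 30076.59 + 813.96 + 2387.05 + 607.51 = 33885.11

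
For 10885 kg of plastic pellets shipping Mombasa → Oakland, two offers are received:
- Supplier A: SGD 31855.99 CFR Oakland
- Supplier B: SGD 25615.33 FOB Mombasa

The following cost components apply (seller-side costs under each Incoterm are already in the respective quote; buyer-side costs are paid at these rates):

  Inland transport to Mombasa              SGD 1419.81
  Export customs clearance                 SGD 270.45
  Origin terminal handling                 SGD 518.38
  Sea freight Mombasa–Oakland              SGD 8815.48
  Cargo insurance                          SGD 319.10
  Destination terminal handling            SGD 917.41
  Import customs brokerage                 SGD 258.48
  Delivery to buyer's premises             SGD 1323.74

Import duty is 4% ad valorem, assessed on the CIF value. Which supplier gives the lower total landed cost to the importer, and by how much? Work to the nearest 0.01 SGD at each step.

Supplier A (CFR):
CIF value = CFR price + insurance = 31855.99 + 319.10 = 32175.09
Import duty = 32175.09 × 4% = 1287.00
Buyer bears (A): 319.10 + 917.41 + 258.48 + 1323.74 = 2818.73
Landed cost (A) = invoice 31855.99 + 2818.73 + duty 1287.00 = 35961.72
Supplier B (FOB):
CIF value = FOB price + freight + insurance = 25615.33 + 8815.48 + 319.10 = 34749.91
Import duty = 34749.91 × 4% = 1390.00
Buyer bears (B): 8815.48 + 319.10 + 917.41 + 258.48 + 1323.74 = 11634.21
Landed cost (B) = invoice 25615.33 + 11634.21 + duty 1390.00 = 38639.54
Difference = |35961.72 − 38639.54| = 2677.82

Supplier A is cheaper by SGD 2677.82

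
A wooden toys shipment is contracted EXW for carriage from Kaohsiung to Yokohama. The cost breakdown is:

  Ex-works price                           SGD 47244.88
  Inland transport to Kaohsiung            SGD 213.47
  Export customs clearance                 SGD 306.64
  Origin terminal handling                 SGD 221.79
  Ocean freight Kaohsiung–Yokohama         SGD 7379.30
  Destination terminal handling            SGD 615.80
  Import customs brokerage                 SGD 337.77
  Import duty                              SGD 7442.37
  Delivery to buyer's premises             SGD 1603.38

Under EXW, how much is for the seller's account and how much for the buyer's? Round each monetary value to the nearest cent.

EXW: the seller makes goods available at their premises; the buyer bears all onward costs.
Seller's account: goods 47244.88 = 47244.88
Buyer's account: inland to port 213.47 + export clearance 306.64 + origin terminal 221.79 + freight 7379.30 + destination terminal 615.80 + brokerage 337.77 + duty 7442.37 + delivery 1603.38 = 18120.52

Seller: SGD 47244.88; buyer: SGD 18120.52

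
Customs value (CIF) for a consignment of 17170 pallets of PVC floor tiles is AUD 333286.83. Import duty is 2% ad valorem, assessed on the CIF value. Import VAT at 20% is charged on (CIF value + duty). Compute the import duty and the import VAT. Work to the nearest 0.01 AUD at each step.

Import duty = 333286.83 × 2% = 6665.74
VAT base = CIF + duty = 333286.83 + 6665.74 = 339952.57
Import VAT = 339952.57 × 20% = 67990.51

Import duty: AUD 6665.74; import VAT: AUD 67990.51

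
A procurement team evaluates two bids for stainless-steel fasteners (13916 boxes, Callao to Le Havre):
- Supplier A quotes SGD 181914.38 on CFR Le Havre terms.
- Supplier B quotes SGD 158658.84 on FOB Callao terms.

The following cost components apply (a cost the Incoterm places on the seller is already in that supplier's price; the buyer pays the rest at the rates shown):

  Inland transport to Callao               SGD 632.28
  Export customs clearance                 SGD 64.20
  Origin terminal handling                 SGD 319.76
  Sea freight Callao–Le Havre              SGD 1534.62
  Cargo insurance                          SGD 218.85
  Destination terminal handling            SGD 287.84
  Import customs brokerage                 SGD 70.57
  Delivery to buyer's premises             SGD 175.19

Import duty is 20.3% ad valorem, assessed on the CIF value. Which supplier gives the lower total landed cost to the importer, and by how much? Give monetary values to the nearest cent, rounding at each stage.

Supplier A (CFR):
CIF value = CFR price + insurance = 181914.38 + 218.85 = 182133.23
Import duty = 182133.23 × 20.3% = 36973.05
Buyer bears (A): 218.85 + 287.84 + 70.57 + 175.19 = 752.45
Landed cost (A) = invoice 181914.38 + 752.45 + duty 36973.05 = 219639.88
Supplier B (FOB):
CIF value = FOB price + freight + insurance = 158658.84 + 1534.62 + 218.85 = 160412.31
Import duty = 160412.31 × 20.3% = 32563.70
Buyer bears (B): 1534.62 + 218.85 + 287.84 + 70.57 + 175.19 = 2287.07
Landed cost (B) = invoice 158658.84 + 2287.07 + duty 32563.70 = 193509.61
Difference = |219639.88 − 193509.61| = 26130.27

Supplier B is cheaper by SGD 26130.27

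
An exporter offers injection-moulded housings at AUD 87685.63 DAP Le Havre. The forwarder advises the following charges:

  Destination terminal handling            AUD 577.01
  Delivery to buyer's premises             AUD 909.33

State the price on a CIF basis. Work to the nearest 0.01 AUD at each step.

From DAP to CIF, the seller no longer bears: destination terminal, delivery.
CIF price = 87685.63 − 577.01 − 909.33 = 86199.29

CIF price: AUD 86199.29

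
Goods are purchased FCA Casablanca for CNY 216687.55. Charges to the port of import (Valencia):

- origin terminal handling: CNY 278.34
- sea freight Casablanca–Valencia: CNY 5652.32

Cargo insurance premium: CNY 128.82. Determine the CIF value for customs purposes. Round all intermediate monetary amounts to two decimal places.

CIF = FCA price + pre-shipment costs + freight + insurance
CIF = 216687.55 + 278.34 + 5652.32 + 128.82 = 222747.03

CIF value: CNY 222747.03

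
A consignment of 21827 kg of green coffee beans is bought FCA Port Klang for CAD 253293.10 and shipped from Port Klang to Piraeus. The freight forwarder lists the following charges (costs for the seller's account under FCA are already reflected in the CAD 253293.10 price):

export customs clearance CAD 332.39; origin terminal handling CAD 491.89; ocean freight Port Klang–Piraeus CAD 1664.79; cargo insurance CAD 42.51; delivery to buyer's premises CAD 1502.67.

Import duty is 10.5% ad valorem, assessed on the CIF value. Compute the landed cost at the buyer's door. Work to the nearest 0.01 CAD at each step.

FCA: the seller delivers export-cleared goods to the carrier; the buyer bears costs from that point.
Already in the invoice (seller's account under FCA): export clearance — exclude.
CIF value = FCA price + origin terminal + freight + insurance = 253293.10 + 491.89 + 1664.79 + 42.51 = 255492.29
Import duty = 255492.29 × 10.5% = 26826.69
Buyer bears: origin terminal 491.89 + freight 1664.79 + insurance 42.51 + delivery 1502.67 + duty 26826.69 = 30528.55
Landed cost = invoice 253293.10 + 30528.55 = 283821.65

Total landed cost: CAD 283821.65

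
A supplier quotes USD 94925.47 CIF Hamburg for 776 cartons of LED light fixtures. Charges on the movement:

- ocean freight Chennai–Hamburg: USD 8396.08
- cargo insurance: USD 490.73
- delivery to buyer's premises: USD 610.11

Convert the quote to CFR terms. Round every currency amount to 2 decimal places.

Not relevant to the conversion: freight — on the seller under both CIF and CFR; already in the CIF price and stays in the CFR price. delivery — on the buyer under both terms; not part of either seller's price.
From CIF to CFR, the seller no longer bears: insurance.
CFR price = 94925.47 − 490.73 = 94434.74

CFR price: USD 94434.74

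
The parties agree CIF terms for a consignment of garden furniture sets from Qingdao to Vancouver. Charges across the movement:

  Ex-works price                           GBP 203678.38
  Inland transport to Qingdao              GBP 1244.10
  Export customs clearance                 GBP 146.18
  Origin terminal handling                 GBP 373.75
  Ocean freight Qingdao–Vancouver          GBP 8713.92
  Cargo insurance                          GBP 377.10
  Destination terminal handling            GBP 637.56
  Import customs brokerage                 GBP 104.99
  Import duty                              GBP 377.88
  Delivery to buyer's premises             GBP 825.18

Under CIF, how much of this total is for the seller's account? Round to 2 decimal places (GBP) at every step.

Seller's account: GBP 214533.43

CIF: the seller pays costs through ocean freight and marine insurance to the destination port.
Seller's account: goods 203678.38 + inland to port 1244.10 + export clearance 146.18 + origin terminal 373.75 + freight 8713.92 + insurance 377.10 = 214533.43
Buyer's account: destination terminal 637.56 + brokerage 104.99 + duty 377.88 + delivery 825.18 = 1945.61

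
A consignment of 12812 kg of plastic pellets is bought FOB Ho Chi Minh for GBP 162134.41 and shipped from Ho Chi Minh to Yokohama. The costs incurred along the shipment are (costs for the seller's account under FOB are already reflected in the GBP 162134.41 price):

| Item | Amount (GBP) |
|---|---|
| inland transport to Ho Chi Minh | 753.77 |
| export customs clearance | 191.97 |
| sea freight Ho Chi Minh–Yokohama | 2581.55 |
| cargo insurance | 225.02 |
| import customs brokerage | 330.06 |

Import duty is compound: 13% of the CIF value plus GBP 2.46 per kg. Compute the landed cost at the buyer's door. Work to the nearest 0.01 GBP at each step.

FOB: the seller bears costs until goods are on board at the origin port; the buyer bears freight, insurance and all costs thereafter.
Already in the invoice (seller's account under FOB): inland to port, export clearance — exclude.
CIF value = FOB price + freight + insurance = 162134.41 + 2581.55 + 225.02 = 164940.98
Ad valorem component: 164940.98 × 13% = 21442.33
Specific component: 12812 × 2.46 = 31517.52
Import duty = 21442.33 + 31517.52 = 52959.85
Buyer bears: freight 2581.55 + insurance 225.02 + brokerage 330.06 + duty 52959.85 = 56096.48
Landed cost = invoice 162134.41 + 56096.48 = 218230.89

Total landed cost: GBP 218230.89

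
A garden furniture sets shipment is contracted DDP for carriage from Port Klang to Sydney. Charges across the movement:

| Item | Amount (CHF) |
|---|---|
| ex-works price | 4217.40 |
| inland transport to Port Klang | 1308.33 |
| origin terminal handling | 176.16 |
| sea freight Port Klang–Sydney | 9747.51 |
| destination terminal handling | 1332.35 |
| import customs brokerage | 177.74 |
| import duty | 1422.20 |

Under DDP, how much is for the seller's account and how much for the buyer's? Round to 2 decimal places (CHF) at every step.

DDP: the seller bears all costs including import duty.
Seller's account: goods 4217.40 + inland to port 1308.33 + origin terminal 176.16 + freight 9747.51 + destination terminal 1332.35 + brokerage 177.74 + duty 1422.20 = 18381.69
Buyer's account: 0.00

Seller: CHF 18381.69; buyer: CHF 0.00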